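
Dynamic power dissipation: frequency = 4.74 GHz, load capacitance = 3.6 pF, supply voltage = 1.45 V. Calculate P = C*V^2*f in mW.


Step 1: V^2 = 1.45^2 = 2.1025 V^2
Step 2: P = C*V^2*f = 3.6e-12 F * 2.1025 * 4.74e9 Hz
Step 3: P = 3.587706e-02 W
Step 4: P = 35.877 mW

35.877


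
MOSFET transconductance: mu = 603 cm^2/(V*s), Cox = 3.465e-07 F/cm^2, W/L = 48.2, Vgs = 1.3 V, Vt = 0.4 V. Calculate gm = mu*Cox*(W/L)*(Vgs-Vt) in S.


Step 1: Vov = Vgs - Vt = 1.3 - 0.4 = 0.9 V
Step 2: gm = mu * Cox * (W/L) * Vov
Step 3: gm = 603 * 3.465e-07 * 48.2 * 0.9 = 9.06e-03 S

9.06e-03


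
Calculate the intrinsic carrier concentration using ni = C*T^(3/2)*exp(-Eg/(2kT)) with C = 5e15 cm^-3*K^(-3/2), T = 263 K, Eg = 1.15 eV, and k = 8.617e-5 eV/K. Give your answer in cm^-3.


Step 1: Compute kT = 8.617e-5 * 263 = 0.02266271 eV
Step 2: Exponent = -Eg/(2kT) = -1.15/(2*0.02266271) = -25.37208
Step 3: T^(3/2) = 263^1.5 = 4265.14
Step 4: ni = 5e15 * 4265.14 * exp(-25.37208) = 2.04e+08 cm^-3

2.04e+08


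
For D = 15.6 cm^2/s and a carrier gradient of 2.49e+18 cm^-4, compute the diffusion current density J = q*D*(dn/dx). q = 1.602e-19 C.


Step 1: J = q * D * (dn/dx)
Step 2: J = 1.602e-19 * 15.6 * 2.49e+18
Step 3: J = 6.22e+00 A/cm^2

6.22e+00


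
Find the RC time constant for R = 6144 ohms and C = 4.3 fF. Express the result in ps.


Step 1: tau = R * C
Step 2: tau = 6144 * 4.3 fF = 6144 * 4.3e-15 F
Step 3: tau = 2.64192e-11 s = 26.4192 ps

26.4192


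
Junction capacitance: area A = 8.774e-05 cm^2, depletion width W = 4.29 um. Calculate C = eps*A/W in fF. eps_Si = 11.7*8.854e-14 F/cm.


Step 1: eps_Si = 11.7 * 8.854e-14 = 1.035918e-12 F/cm
Step 2: W in cm = 4.29 * 1e-4 = 4.29e-04 cm
Step 3: C = 1.035918e-12 * 8.774e-05 / 4.29e-04 = 2.118682e-13 F
Step 4: C = 211.87 fF

211.87


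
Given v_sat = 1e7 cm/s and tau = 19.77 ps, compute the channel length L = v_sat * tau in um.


Step 1: tau in seconds = 19.77 ps * 1e-12 = 1.9770e-11 s
Step 2: L = v_sat * tau = 1e7 * 1.9770e-11 = 1.9770e-04 cm
Step 3: L in um = 1.9770e-04 * 1e4 = 1.977 um

1.977


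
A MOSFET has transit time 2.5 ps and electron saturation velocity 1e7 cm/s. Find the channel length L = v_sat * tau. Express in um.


Step 1: tau in seconds = 2.5 ps * 1e-12 = 2.5000e-12 s
Step 2: L = v_sat * tau = 1e7 * 2.5000e-12 = 2.5000e-05 cm
Step 3: L in um = 2.5000e-05 * 1e4 = 0.25 um

0.25


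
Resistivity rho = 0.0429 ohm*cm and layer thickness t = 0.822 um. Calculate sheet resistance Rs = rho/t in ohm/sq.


Step 1: Convert thickness to cm: t = 0.822 um = 8.2200e-05 cm
Step 2: Rs = rho / t = 0.0429 / 8.2200e-05
Step 3: Rs = 521.9 ohm/sq

521.9


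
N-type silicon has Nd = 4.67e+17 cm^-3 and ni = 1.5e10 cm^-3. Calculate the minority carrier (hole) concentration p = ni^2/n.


Step 1: Since Nd >> ni, n ≈ Nd = 4.67e+17 cm^-3
Step 2: p = ni^2 / n = (1.5e10)^2 / 4.67e+17
Step 3: p = 2.25e20 / 4.67e+17 = 4.82e+02 cm^-3

4.82e+02


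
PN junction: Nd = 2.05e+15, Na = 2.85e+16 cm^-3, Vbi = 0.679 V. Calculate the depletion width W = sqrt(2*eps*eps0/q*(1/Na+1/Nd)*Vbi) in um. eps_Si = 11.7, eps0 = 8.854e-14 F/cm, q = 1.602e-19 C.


Step 1: 1/Na + 1/Nd = 1/2.85e+16 + 1/2.05e+15 = 5.22893e-16
Step 2: 2*eps*eps0/q = 2*11.7*8.854e-14/1.602e-19 = 1.293281e+07
Step 3: W^2 = 1.293281e+07 * 5.22893e-16 * 0.679 = 4.59172e-09
Step 4: W = sqrt(4.59172e-09) = 6.776e-05 cm = 0.6776 um

0.6776


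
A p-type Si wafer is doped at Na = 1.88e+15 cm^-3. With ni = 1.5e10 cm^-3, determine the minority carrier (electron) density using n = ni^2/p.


Step 1: Majority hole concentration p ≈ Na = 1.88e+15 cm^-3
Step 2: n = ni^2 / Na = (1.5e10)^2 / 1.88e+15
Step 3: n = 1.20e+05 cm^-3

1.20e+05


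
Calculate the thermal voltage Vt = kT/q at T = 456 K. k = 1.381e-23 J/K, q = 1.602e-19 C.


Step 1: kT = 1.381e-23 * 456 = 6.29736e-21 J
Step 2: Vt = kT/q = 6.29736e-21 / 1.602e-19
Step 3: Vt = 0.03931 V

0.03931


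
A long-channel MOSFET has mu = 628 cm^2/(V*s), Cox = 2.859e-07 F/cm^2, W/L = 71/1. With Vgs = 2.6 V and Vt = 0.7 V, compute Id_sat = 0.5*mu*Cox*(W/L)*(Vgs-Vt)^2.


Step 1: Overdrive voltage Vov = Vgs - Vt = 2.6 - 0.7 = 1.9 V
Step 2: W/L = 71/1 = 71
Step 3: Id = 0.5 * 628 * 2.859e-07 * 71 * 1.9^2
Step 4: Id = 2.30e-02 A

2.30e-02


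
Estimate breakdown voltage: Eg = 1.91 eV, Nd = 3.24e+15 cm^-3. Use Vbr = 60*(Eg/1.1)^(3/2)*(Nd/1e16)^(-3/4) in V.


Step 1: Eg/1.1 = 1.91/1.1 = 1.736364
Step 2: (Eg/1.1)^1.5 = 1.736364^1.5 = 2.288027
Step 3: (Nd/1e16)^(-0.75) = (0.324)^(-0.75) = 2.328580
Step 4: Vbr = 60 * 2.288027 * 2.328580 = 319.7 V

319.7


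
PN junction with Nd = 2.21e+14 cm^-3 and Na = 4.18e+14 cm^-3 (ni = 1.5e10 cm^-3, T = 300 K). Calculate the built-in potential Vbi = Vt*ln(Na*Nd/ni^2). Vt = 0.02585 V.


Step 1: Compute Na*Nd/ni^2 = 4.18e+14 * 2.21e+14 / (1.5e10)^2 = 4.1057e+08
Step 2: ln(4.1057e+08) = 19.8331
Step 3: Vbi = 0.02585 * 19.8331 = 0.513 V

0.513


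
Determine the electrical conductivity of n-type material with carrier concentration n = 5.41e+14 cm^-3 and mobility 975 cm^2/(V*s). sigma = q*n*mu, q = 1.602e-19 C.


Step 1: sigma = q * n * mu
Step 2: sigma = 1.602e-19 * 5.41e+14 * 975
Step 3: sigma = 8.450e-02 S/cm

8.450e-02


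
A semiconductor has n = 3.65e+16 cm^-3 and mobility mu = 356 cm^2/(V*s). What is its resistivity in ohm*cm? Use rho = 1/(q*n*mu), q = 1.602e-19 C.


Step 1: sigma = q * n * mu = 1.602e-19 * 3.65e+16 * 356 = 2.08164e+00 S/cm
Step 2: rho = 1 / sigma = 1 / 2.08164e+00 = 0.4804 ohm*cm

0.4804


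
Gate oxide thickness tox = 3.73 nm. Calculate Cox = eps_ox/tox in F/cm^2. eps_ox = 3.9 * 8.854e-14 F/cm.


Step 1: eps_ox = 3.9 * 8.854e-14 = 3.45306e-13 F/cm
Step 2: tox in cm = 3.73 nm * 1e-7 = 3.7300e-07 cm
Step 3: Cox = 3.45306e-13 / 3.7300e-07 = 9.26e-07 F/cm^2

9.26e-07


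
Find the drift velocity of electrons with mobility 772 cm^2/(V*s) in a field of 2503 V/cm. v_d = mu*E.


Step 1: v_d = mu * E
Step 2: v_d = 772 * 2503 = 1932316
Step 3: v_d = 1.93e+06 cm/s

1.93e+06


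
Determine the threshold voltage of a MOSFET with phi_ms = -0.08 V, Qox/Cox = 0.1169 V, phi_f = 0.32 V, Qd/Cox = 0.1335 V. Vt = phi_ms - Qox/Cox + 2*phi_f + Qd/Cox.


Step 1: Vt = phi_ms - Qox/Cox + 2*phi_f + Qd/Cox
Step 2: Vt = -0.08 - 0.1169 + 2*0.32 + 0.1335
Step 3: Vt = -0.08 - 0.1169 + 0.64 + 0.1335
Step 4: Vt = 0.5766 V

0.5766


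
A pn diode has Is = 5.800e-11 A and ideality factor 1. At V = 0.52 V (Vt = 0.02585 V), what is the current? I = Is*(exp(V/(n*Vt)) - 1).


Step 1: V/(n*Vt) = 0.52/(1*0.02585) = 20.1161
Step 2: exp(20.1161) = 5.4489e+08
Step 3: I = 5.800e-11 * (5.4489e+08 - 1) = 3.16e-02 A

3.16e-02


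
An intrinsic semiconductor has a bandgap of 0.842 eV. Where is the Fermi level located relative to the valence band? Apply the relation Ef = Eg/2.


Step 1: For an intrinsic semiconductor, the Fermi level sits at midgap.
Step 2: Ef = Eg / 2 = 0.842 / 2 = 0.421 eV

0.421


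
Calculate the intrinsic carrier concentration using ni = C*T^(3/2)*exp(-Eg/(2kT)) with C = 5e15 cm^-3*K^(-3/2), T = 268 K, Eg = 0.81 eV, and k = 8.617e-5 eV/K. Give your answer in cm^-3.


Step 1: Compute kT = 8.617e-5 * 268 = 0.02309356 eV
Step 2: Exponent = -Eg/(2kT) = -0.81/(2*0.02309356) = -17.53736
Step 3: T^(3/2) = 268^1.5 = 4387.35
Step 4: ni = 5e15 * 4387.35 * exp(-17.53736) = 5.31e+11 cm^-3

5.31e+11


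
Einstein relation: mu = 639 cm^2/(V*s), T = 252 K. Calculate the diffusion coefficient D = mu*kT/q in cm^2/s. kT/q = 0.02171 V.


Step 1: D = mu * (kT/q)
Step 2: D = 639 * 0.02171
Step 3: D = 13.87 cm^2/s

13.87


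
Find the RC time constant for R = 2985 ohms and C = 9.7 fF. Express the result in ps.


Step 1: tau = R * C
Step 2: tau = 2985 * 9.7 fF = 2985 * 9.7e-15 F
Step 3: tau = 2.89545e-11 s = 28.9545 ps

28.9545


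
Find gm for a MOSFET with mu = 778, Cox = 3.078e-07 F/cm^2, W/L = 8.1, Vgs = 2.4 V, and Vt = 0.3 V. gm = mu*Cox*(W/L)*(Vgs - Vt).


Step 1: Vov = Vgs - Vt = 2.4 - 0.3 = 2.1 V
Step 2: gm = mu * Cox * (W/L) * Vov
Step 3: gm = 778 * 3.078e-07 * 8.1 * 2.1 = 4.07e-03 S

4.07e-03


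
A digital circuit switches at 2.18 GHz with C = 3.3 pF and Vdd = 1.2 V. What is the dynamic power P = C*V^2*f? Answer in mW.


Step 1: V^2 = 1.2^2 = 1.44 V^2
Step 2: P = C*V^2*f = 3.3e-12 F * 1.44 * 2.18e9 Hz
Step 3: P = 1.035936e-02 W
Step 4: P = 10.359 mW

10.359


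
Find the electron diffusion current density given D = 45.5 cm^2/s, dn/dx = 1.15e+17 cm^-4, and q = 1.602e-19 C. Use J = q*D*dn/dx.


Step 1: J = q * D * (dn/dx)
Step 2: J = 1.602e-19 * 45.5 * 1.15e+17
Step 3: J = 8.38e-01 A/cm^2

8.38e-01


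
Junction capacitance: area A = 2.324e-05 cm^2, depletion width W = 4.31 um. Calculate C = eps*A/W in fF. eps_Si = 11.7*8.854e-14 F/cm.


Step 1: eps_Si = 11.7 * 8.854e-14 = 1.035918e-12 F/cm
Step 2: W in cm = 4.31 * 1e-4 = 4.31e-04 cm
Step 3: C = 1.035918e-12 * 2.324e-05 / 4.31e-04 = 5.585785e-14 F
Step 4: C = 55.86 fF

55.86


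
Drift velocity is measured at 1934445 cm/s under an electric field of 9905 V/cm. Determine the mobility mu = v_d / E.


Step 1: mu = v_d / E
Step 2: mu = 1934445 / 9905
Step 3: mu = 195.3 cm^2/(V*s)

195.3


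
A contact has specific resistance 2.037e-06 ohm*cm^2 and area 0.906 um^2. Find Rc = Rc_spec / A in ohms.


Step 1: Convert area to cm^2: 0.906 um^2 = 9.0600e-09 cm^2
Step 2: Rc = Rc_spec / A = 2.037e-06 / 9.0600e-09
Step 3: Rc = 2.25e+02 ohms

2.25e+02


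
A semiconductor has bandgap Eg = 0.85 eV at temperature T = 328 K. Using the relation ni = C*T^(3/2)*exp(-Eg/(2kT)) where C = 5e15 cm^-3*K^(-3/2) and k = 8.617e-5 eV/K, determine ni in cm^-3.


Step 1: Compute kT = 8.617e-5 * 328 = 0.02826376 eV
Step 2: Exponent = -Eg/(2kT) = -0.85/(2*0.02826376) = -15.03692
Step 3: T^(3/2) = 328^1.5 = 5940.33
Step 4: ni = 5e15 * 5940.33 * exp(-15.03692) = 8.76e+12 cm^-3

8.76e+12


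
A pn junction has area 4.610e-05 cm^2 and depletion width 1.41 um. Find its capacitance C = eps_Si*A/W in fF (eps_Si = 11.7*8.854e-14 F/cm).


Step 1: eps_Si = 11.7 * 8.854e-14 = 1.035918e-12 F/cm
Step 2: W in cm = 1.41 * 1e-4 = 1.41e-04 cm
Step 3: C = 1.035918e-12 * 4.610e-05 / 1.41e-04 = 3.386938e-13 F
Step 4: C = 338.69 fF

338.69


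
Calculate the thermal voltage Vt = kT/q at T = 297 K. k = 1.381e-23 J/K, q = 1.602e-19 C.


Step 1: kT = 1.381e-23 * 297 = 4.10157e-21 J
Step 2: Vt = kT/q = 4.10157e-21 / 1.602e-19
Step 3: Vt = 0.0256 V

0.0256


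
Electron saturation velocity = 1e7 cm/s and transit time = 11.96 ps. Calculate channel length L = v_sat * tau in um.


Step 1: tau in seconds = 11.96 ps * 1e-12 = 1.1960e-11 s
Step 2: L = v_sat * tau = 1e7 * 1.1960e-11 = 1.1960e-04 cm
Step 3: L in um = 1.1960e-04 * 1e4 = 1.196 um

1.196


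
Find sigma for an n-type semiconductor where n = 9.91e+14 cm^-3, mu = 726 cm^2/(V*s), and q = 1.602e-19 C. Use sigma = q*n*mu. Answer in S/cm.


Step 1: sigma = q * n * mu
Step 2: sigma = 1.602e-19 * 9.91e+14 * 726
Step 3: sigma = 1.153e-01 S/cm

1.153e-01


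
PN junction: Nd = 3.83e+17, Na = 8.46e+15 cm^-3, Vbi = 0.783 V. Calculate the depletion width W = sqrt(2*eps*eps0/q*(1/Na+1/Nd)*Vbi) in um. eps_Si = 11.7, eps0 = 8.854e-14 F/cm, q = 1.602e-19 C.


Step 1: 1/Na + 1/Nd = 1/8.46e+15 + 1/3.83e+17 = 1.20814e-16
Step 2: 2*eps*eps0/q = 2*11.7*8.854e-14/1.602e-19 = 1.293281e+07
Step 3: W^2 = 1.293281e+07 * 1.20814e-16 * 0.783 = 1.22341e-09
Step 4: W = sqrt(1.22341e-09) = 3.498e-05 cm = 0.3498 um

0.3498


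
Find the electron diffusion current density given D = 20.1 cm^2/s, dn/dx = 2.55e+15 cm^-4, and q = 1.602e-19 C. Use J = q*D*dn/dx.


Step 1: J = q * D * (dn/dx)
Step 2: J = 1.602e-19 * 20.1 * 2.55e+15
Step 3: J = 8.21e-03 A/cm^2

8.21e-03


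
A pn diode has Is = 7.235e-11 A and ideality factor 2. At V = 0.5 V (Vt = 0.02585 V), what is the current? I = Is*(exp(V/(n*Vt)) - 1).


Step 1: V/(n*Vt) = 0.5/(2*0.02585) = 9.6712
Step 2: exp(9.6712) = 1.5854e+04
Step 3: I = 7.235e-11 * (1.5854e+04 - 1) = 1.15e-06 A

1.15e-06


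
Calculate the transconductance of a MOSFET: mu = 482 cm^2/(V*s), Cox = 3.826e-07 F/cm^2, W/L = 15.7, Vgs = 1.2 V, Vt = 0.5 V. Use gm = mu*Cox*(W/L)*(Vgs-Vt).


Step 1: Vov = Vgs - Vt = 1.2 - 0.5 = 0.7 V
Step 2: gm = mu * Cox * (W/L) * Vov
Step 3: gm = 482 * 3.826e-07 * 15.7 * 0.7 = 2.03e-03 S

2.03e-03


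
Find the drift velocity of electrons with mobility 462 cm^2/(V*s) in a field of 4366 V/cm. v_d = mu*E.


Step 1: v_d = mu * E
Step 2: v_d = 462 * 4366 = 2017092
Step 3: v_d = 2.02e+06 cm/s

2.02e+06


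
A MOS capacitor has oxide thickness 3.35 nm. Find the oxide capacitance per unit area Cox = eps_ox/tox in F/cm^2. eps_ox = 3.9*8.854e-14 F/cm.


Step 1: eps_ox = 3.9 * 8.854e-14 = 3.45306e-13 F/cm
Step 2: tox in cm = 3.35 nm * 1e-7 = 3.3500e-07 cm
Step 3: Cox = 3.45306e-13 / 3.3500e-07 = 1.03e-06 F/cm^2

1.03e-06


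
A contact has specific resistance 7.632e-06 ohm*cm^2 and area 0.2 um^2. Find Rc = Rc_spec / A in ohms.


Step 1: Convert area to cm^2: 0.2 um^2 = 2.0000e-09 cm^2
Step 2: Rc = Rc_spec / A = 7.632e-06 / 2.0000e-09
Step 3: Rc = 3.82e+03 ohms

3.82e+03


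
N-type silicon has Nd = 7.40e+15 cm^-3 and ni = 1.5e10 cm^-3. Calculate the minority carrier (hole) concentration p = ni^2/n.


Step 1: Since Nd >> ni, n ≈ Nd = 7.40e+15 cm^-3
Step 2: p = ni^2 / n = (1.5e10)^2 / 7.40e+15
Step 3: p = 2.25e20 / 7.40e+15 = 3.04e+04 cm^-3

3.04e+04


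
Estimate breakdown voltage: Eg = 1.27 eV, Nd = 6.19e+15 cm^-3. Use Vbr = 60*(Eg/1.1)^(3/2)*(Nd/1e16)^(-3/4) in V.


Step 1: Eg/1.1 = 1.27/1.1 = 1.154545
Step 2: (Eg/1.1)^1.5 = 1.154545^1.5 = 1.240556
Step 3: (Nd/1e16)^(-0.75) = (0.619)^(-0.75) = 1.432953
Step 4: Vbr = 60 * 1.240556 * 1.432953 = 106.7 V

106.7


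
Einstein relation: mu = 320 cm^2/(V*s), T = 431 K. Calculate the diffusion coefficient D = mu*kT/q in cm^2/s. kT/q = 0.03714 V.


Step 1: D = mu * (kT/q)
Step 2: D = 320 * 0.03714
Step 3: D = 11.88 cm^2/s

11.88


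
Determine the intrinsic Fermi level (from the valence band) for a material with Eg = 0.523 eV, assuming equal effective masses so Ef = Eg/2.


Step 1: For an intrinsic semiconductor, the Fermi level sits at midgap.
Step 2: Ef = Eg / 2 = 0.523 / 2 = 0.2615 eV

0.2615


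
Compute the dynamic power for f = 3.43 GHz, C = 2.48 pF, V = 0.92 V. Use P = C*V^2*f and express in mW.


Step 1: V^2 = 0.92^2 = 0.8464 V^2
Step 2: P = C*V^2*f = 2.48e-12 F * 0.8464 * 3.43e9 Hz
Step 3: P = 7.19981696e-03 W
Step 4: P = 7.2 mW

7.2


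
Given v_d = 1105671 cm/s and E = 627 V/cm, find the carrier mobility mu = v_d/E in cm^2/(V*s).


Step 1: mu = v_d / E
Step 2: mu = 1105671 / 627
Step 3: mu = 1763.43 cm^2/(V*s)

1763.43


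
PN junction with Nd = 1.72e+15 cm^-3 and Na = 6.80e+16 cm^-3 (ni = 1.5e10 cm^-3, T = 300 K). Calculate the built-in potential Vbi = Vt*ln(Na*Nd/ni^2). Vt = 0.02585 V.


Step 1: Compute Na*Nd/ni^2 = 6.80e+16 * 1.72e+15 / (1.5e10)^2 = 5.1982e+11
Step 2: ln(5.1982e+11) = 26.9767
Step 3: Vbi = 0.02585 * 26.9767 = 0.697 V

0.697


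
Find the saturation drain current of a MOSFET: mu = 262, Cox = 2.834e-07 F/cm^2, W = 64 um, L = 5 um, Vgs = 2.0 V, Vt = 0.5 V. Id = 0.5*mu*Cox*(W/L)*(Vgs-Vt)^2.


Step 1: Overdrive voltage Vov = Vgs - Vt = 2.0 - 0.5 = 1.5 V
Step 2: W/L = 64/5 = 12.8
Step 3: Id = 0.5 * 262 * 2.834e-07 * 12.8 * 1.5^2
Step 4: Id = 1.07e-03 A

1.07e-03


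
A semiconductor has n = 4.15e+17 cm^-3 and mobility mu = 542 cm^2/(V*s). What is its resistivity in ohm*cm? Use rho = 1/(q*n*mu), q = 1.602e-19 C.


Step 1: sigma = q * n * mu = 1.602e-19 * 4.15e+17 * 542 = 3.60338e+01 S/cm
Step 2: rho = 1 / sigma = 1 / 3.60338e+01 = 0.02775 ohm*cm

0.02775


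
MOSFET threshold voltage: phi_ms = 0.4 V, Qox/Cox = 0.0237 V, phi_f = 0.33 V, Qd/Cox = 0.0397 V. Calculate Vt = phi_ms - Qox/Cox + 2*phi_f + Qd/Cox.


Step 1: Vt = phi_ms - Qox/Cox + 2*phi_f + Qd/Cox
Step 2: Vt = 0.4 - 0.0237 + 2*0.33 + 0.0397
Step 3: Vt = 0.4 - 0.0237 + 0.66 + 0.0397
Step 4: Vt = 1.076 V

1.076


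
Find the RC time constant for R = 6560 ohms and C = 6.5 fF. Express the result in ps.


Step 1: tau = R * C
Step 2: tau = 6560 * 6.5 fF = 6560 * 6.5e-15 F
Step 3: tau = 4.264e-11 s = 42.64 ps

42.64


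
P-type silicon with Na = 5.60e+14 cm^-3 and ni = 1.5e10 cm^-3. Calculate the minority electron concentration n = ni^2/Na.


Step 1: Majority hole concentration p ≈ Na = 5.60e+14 cm^-3
Step 2: n = ni^2 / Na = (1.5e10)^2 / 5.60e+14
Step 3: n = 4.02e+05 cm^-3

4.02e+05


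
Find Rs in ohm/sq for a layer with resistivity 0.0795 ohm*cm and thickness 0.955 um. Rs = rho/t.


Step 1: Convert thickness to cm: t = 0.955 um = 9.5500e-05 cm
Step 2: Rs = rho / t = 0.0795 / 9.5500e-05
Step 3: Rs = 832.5 ohm/sq

832.5


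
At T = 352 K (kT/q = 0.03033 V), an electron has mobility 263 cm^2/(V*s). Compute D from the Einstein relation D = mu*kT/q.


Step 1: D = mu * (kT/q)
Step 2: D = 263 * 0.03033
Step 3: D = 7.98 cm^2/s

7.98


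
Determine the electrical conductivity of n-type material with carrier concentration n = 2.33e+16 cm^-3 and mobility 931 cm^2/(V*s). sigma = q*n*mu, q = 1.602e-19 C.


Step 1: sigma = q * n * mu
Step 2: sigma = 1.602e-19 * 2.33e+16 * 931
Step 3: sigma = 3.475e+00 S/cm

3.475e+00


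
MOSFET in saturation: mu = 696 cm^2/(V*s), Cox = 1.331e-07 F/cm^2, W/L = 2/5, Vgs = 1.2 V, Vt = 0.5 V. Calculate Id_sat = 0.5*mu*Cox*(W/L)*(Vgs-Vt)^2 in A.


Step 1: Overdrive voltage Vov = Vgs - Vt = 1.2 - 0.5 = 0.7 V
Step 2: W/L = 2/5 = 0.4
Step 3: Id = 0.5 * 696 * 1.331e-07 * 0.4 * 0.7^2
Step 4: Id = 9.08e-06 A

9.08e-06


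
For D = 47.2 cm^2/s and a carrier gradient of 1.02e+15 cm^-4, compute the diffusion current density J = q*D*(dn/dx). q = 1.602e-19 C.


Step 1: J = q * D * (dn/dx)
Step 2: J = 1.602e-19 * 47.2 * 1.02e+15
Step 3: J = 7.71e-03 A/cm^2

7.71e-03


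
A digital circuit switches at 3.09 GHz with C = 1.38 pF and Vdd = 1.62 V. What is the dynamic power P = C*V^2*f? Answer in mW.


Step 1: V^2 = 1.62^2 = 2.6244 V^2
Step 2: P = C*V^2*f = 1.38e-12 F * 2.6244 * 3.09e9 Hz
Step 3: P = 1.119096648e-02 W
Step 4: P = 11.191 mW

11.191


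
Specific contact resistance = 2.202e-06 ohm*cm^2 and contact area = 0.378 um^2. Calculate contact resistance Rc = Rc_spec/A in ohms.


Step 1: Convert area to cm^2: 0.378 um^2 = 3.7800e-09 cm^2
Step 2: Rc = Rc_spec / A = 2.202e-06 / 3.7800e-09
Step 3: Rc = 5.83e+02 ohms

5.83e+02


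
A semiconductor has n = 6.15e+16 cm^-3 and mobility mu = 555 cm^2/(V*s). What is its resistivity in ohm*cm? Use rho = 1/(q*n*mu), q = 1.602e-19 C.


Step 1: sigma = q * n * mu = 1.602e-19 * 6.15e+16 * 555 = 5.46803e+00 S/cm
Step 2: rho = 1 / sigma = 1 / 5.46803e+00 = 0.1829 ohm*cm

0.1829


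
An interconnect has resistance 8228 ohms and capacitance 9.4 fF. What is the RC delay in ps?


Step 1: tau = R * C
Step 2: tau = 8228 * 9.4 fF = 8228 * 9.4e-15 F
Step 3: tau = 7.73432e-11 s = 77.3432 ps

77.3432


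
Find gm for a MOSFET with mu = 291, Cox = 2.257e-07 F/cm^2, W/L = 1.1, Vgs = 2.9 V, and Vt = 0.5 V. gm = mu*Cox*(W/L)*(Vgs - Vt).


Step 1: Vov = Vgs - Vt = 2.9 - 0.5 = 2.4 V
Step 2: gm = mu * Cox * (W/L) * Vov
Step 3: gm = 291 * 2.257e-07 * 1.1 * 2.4 = 1.73e-04 S

1.73e-04


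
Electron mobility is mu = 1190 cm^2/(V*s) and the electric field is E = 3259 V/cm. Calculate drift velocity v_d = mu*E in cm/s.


Step 1: v_d = mu * E
Step 2: v_d = 1190 * 3259 = 3878210
Step 3: v_d = 3.88e+06 cm/s

3.88e+06


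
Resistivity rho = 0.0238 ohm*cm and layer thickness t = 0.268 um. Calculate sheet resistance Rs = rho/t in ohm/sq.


Step 1: Convert thickness to cm: t = 0.268 um = 2.6800e-05 cm
Step 2: Rs = rho / t = 0.0238 / 2.6800e-05
Step 3: Rs = 888.1 ohm/sq

888.1


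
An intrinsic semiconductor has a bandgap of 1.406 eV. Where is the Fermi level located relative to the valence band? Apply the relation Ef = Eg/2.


Step 1: For an intrinsic semiconductor, the Fermi level sits at midgap.
Step 2: Ef = Eg / 2 = 1.406 / 2 = 0.703 eV

0.703


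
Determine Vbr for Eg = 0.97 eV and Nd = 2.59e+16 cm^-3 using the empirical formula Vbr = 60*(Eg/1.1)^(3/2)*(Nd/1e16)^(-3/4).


Step 1: Eg/1.1 = 0.97/1.1 = 0.881818
Step 2: (Eg/1.1)^1.5 = 0.881818^1.5 = 0.828073
Step 3: (Nd/1e16)^(-0.75) = (2.59)^(-0.75) = 0.489807
Step 4: Vbr = 60 * 0.828073 * 0.489807 = 24.3 V

24.3


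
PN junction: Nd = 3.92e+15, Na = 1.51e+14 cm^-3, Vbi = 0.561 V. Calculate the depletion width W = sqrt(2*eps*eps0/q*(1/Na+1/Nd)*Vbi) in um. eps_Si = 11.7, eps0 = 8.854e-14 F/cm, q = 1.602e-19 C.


Step 1: 1/Na + 1/Nd = 1/1.51e+14 + 1/3.92e+15 = 6.87762e-15
Step 2: 2*eps*eps0/q = 2*11.7*8.854e-14/1.602e-19 = 1.293281e+07
Step 3: W^2 = 1.293281e+07 * 6.87762e-15 * 0.561 = 4.98992e-08
Step 4: W = sqrt(4.98992e-08) = 2.234e-04 cm = 2.234 um

2.234


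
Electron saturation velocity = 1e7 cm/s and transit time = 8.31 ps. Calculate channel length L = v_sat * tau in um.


Step 1: tau in seconds = 8.31 ps * 1e-12 = 8.3100e-12 s
Step 2: L = v_sat * tau = 1e7 * 8.3100e-12 = 8.3100e-05 cm
Step 3: L in um = 8.3100e-05 * 1e4 = 0.831 um

0.831


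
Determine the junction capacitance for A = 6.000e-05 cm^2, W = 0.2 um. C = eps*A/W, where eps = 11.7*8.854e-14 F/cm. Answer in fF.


Step 1: eps_Si = 11.7 * 8.854e-14 = 1.035918e-12 F/cm
Step 2: W in cm = 0.2 * 1e-4 = 2.00e-05 cm
Step 3: C = 1.035918e-12 * 6.000e-05 / 2.00e-05 = 3.107754e-12 F
Step 4: C = 3107.75 fF

3107.75


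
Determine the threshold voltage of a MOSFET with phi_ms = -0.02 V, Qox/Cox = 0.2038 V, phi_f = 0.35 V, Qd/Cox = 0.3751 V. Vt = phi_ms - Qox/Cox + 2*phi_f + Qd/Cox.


Step 1: Vt = phi_ms - Qox/Cox + 2*phi_f + Qd/Cox
Step 2: Vt = -0.02 - 0.2038 + 2*0.35 + 0.3751
Step 3: Vt = -0.02 - 0.2038 + 0.7 + 0.3751
Step 4: Vt = 0.8513 V

0.8513


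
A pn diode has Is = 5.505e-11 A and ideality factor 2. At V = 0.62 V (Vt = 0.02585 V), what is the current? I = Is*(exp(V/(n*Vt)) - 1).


Step 1: V/(n*Vt) = 0.62/(2*0.02585) = 11.9923
Step 2: exp(11.9923) = 1.6151e+05
Step 3: I = 5.505e-11 * (1.6151e+05 - 1) = 8.89e-06 A

8.89e-06


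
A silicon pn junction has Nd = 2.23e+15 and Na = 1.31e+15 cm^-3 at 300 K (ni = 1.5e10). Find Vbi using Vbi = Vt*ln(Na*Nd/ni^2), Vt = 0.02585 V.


Step 1: Compute Na*Nd/ni^2 = 1.31e+15 * 2.23e+15 / (1.5e10)^2 = 1.2984e+10
Step 2: ln(1.2984e+10) = 23.2870
Step 3: Vbi = 0.02585 * 23.2870 = 0.602 V

0.602


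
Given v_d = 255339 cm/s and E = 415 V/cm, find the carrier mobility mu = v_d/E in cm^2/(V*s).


Step 1: mu = v_d / E
Step 2: mu = 255339 / 415
Step 3: mu = 615.27 cm^2/(V*s)

615.27


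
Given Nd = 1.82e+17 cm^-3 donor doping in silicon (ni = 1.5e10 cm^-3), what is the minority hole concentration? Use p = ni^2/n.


Step 1: Since Nd >> ni, n ≈ Nd = 1.82e+17 cm^-3
Step 2: p = ni^2 / n = (1.5e10)^2 / 1.82e+17
Step 3: p = 2.25e20 / 1.82e+17 = 1.24e+03 cm^-3

1.24e+03


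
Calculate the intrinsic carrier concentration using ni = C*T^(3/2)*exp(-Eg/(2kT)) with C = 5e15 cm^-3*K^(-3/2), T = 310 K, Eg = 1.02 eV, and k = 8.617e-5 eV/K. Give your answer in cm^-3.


Step 1: Compute kT = 8.617e-5 * 310 = 0.0267127 eV
Step 2: Exponent = -Eg/(2kT) = -1.02/(2*0.0267127) = -19.09204
Step 3: T^(3/2) = 310^1.5 = 5458.11
Step 4: ni = 5e15 * 5458.11 * exp(-19.09204) = 1.39e+11 cm^-3

1.39e+11


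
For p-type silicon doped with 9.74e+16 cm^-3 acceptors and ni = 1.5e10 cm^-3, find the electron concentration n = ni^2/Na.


Step 1: Majority hole concentration p ≈ Na = 9.74e+16 cm^-3
Step 2: n = ni^2 / Na = (1.5e10)^2 / 9.74e+16
Step 3: n = 2.31e+03 cm^-3

2.31e+03


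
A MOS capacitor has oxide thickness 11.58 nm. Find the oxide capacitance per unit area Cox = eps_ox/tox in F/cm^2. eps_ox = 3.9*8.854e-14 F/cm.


Step 1: eps_ox = 3.9 * 8.854e-14 = 3.45306e-13 F/cm
Step 2: tox in cm = 11.58 nm * 1e-7 = 1.1580e-06 cm
Step 3: Cox = 3.45306e-13 / 1.1580e-06 = 2.98e-07 F/cm^2

2.98e-07


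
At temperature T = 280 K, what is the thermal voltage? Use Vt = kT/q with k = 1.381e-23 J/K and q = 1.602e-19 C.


Step 1: kT = 1.381e-23 * 280 = 3.8668e-21 J
Step 2: Vt = kT/q = 3.8668e-21 / 1.602e-19
Step 3: Vt = 0.02414 V

0.02414


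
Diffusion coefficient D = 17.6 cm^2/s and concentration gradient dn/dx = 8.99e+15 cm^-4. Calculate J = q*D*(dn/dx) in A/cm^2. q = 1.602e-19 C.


Step 1: J = q * D * (dn/dx)
Step 2: J = 1.602e-19 * 17.6 * 8.99e+15
Step 3: J = 2.53e-02 A/cm^2

2.53e-02


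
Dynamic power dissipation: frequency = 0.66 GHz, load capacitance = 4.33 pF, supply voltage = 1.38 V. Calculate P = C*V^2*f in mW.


Step 1: V^2 = 1.38^2 = 1.9044 V^2
Step 2: P = C*V^2*f = 4.33e-12 F * 1.9044 * 0.66e9 Hz
Step 3: P = 5.44239432e-03 W
Step 4: P = 5.442 mW

5.442


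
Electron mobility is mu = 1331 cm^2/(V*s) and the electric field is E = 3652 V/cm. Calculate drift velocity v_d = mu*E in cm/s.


Step 1: v_d = mu * E
Step 2: v_d = 1331 * 3652 = 4860812
Step 3: v_d = 4.86e+06 cm/s

4.86e+06


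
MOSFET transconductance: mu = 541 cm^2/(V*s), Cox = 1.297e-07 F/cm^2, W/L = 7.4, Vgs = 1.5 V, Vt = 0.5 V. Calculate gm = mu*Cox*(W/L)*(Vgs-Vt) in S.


Step 1: Vov = Vgs - Vt = 1.5 - 0.5 = 1.0 V
Step 2: gm = mu * Cox * (W/L) * Vov
Step 3: gm = 541 * 1.297e-07 * 7.4 * 1.0 = 5.19e-04 S

5.19e-04


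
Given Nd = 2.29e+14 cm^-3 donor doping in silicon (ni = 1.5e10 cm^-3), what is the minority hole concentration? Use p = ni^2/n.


Step 1: Since Nd >> ni, n ≈ Nd = 2.29e+14 cm^-3
Step 2: p = ni^2 / n = (1.5e10)^2 / 2.29e+14
Step 3: p = 2.25e20 / 2.29e+14 = 9.83e+05 cm^-3

9.83e+05


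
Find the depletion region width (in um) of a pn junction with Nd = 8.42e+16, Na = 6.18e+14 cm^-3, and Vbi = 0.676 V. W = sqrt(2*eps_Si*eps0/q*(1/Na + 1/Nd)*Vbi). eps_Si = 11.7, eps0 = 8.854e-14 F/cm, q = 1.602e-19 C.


Step 1: 1/Na + 1/Nd = 1/6.18e+14 + 1/8.42e+16 = 1.63000e-15
Step 2: 2*eps*eps0/q = 2*11.7*8.854e-14/1.602e-19 = 1.293281e+07
Step 3: W^2 = 1.293281e+07 * 1.63000e-15 * 0.676 = 1.42504e-08
Step 4: W = sqrt(1.42504e-08) = 1.194e-04 cm = 1.194 um

1.194


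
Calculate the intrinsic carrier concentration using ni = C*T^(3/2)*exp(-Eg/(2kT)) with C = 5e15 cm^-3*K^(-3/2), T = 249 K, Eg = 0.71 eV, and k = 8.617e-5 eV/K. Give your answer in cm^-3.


Step 1: Compute kT = 8.617e-5 * 249 = 0.02145633 eV
Step 2: Exponent = -Eg/(2kT) = -0.71/(2*0.02145633) = -16.54523
Step 3: T^(3/2) = 249^1.5 = 3929.15
Step 4: ni = 5e15 * 3929.15 * exp(-16.54523) = 1.28e+12 cm^-3

1.28e+12


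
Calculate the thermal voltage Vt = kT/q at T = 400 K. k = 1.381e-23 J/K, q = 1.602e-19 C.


Step 1: kT = 1.381e-23 * 400 = 5.524e-21 J
Step 2: Vt = kT/q = 5.524e-21 / 1.602e-19
Step 3: Vt = 0.03448 V

0.03448


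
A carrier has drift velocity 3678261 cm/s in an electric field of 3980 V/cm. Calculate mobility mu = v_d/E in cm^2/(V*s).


Step 1: mu = v_d / E
Step 2: mu = 3678261 / 3980
Step 3: mu = 924.19 cm^2/(V*s)

924.19


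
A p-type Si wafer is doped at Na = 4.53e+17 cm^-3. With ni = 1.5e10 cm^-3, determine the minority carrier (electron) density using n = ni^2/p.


Step 1: Majority hole concentration p ≈ Na = 4.53e+17 cm^-3
Step 2: n = ni^2 / Na = (1.5e10)^2 / 4.53e+17
Step 3: n = 4.97e+02 cm^-3

4.97e+02


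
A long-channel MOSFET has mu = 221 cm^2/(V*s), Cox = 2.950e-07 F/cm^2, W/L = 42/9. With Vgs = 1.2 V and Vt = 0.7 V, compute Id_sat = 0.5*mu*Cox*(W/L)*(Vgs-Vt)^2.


Step 1: Overdrive voltage Vov = Vgs - Vt = 1.2 - 0.7 = 0.5 V
Step 2: W/L = 42/9 = 4.66667
Step 3: Id = 0.5 * 221 * 2.950e-07 * 4.66667 * 0.5^2
Step 4: Id = 3.80e-05 A

3.80e-05


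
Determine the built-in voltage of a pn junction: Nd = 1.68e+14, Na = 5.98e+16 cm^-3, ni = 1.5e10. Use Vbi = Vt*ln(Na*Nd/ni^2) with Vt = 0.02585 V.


Step 1: Compute Na*Nd/ni^2 = 5.98e+16 * 1.68e+14 / (1.5e10)^2 = 4.4651e+10
Step 2: ln(4.4651e+10) = 24.5221
Step 3: Vbi = 0.02585 * 24.5221 = 0.634 V

0.634


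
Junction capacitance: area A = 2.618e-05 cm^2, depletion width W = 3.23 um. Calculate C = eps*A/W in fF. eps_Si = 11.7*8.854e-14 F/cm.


Step 1: eps_Si = 11.7 * 8.854e-14 = 1.035918e-12 F/cm
Step 2: W in cm = 3.23 * 1e-4 = 3.23e-04 cm
Step 3: C = 1.035918e-12 * 2.618e-05 / 3.23e-04 = 8.396388e-14 F
Step 4: C = 83.96 fF

83.96


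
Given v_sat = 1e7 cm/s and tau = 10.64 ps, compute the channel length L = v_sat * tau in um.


Step 1: tau in seconds = 10.64 ps * 1e-12 = 1.0640e-11 s
Step 2: L = v_sat * tau = 1e7 * 1.0640e-11 = 1.0640e-04 cm
Step 3: L in um = 1.0640e-04 * 1e4 = 1.064 um

1.064


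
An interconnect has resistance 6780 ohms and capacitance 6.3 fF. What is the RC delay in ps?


Step 1: tau = R * C
Step 2: tau = 6780 * 6.3 fF = 6780 * 6.3e-15 F
Step 3: tau = 4.2714e-11 s = 42.714 ps

42.714


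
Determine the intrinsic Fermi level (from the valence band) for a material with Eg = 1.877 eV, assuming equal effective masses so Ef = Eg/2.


Step 1: For an intrinsic semiconductor, the Fermi level sits at midgap.
Step 2: Ef = Eg / 2 = 1.877 / 2 = 0.9385 eV

0.9385


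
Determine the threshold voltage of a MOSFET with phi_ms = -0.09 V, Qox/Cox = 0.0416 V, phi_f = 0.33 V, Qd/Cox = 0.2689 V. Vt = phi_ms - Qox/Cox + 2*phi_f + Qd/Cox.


Step 1: Vt = phi_ms - Qox/Cox + 2*phi_f + Qd/Cox
Step 2: Vt = -0.09 - 0.0416 + 2*0.33 + 0.2689
Step 3: Vt = -0.09 - 0.0416 + 0.66 + 0.2689
Step 4: Vt = 0.7973 V

0.7973


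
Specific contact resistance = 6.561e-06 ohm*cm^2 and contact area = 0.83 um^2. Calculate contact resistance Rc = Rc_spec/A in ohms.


Step 1: Convert area to cm^2: 0.83 um^2 = 8.3000e-09 cm^2
Step 2: Rc = Rc_spec / A = 6.561e-06 / 8.3000e-09
Step 3: Rc = 7.90e+02 ohms

7.90e+02


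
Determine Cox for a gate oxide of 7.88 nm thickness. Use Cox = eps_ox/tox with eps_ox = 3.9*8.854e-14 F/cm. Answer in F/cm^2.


Step 1: eps_ox = 3.9 * 8.854e-14 = 3.45306e-13 F/cm
Step 2: tox in cm = 7.88 nm * 1e-7 = 7.8800e-07 cm
Step 3: Cox = 3.45306e-13 / 7.8800e-07 = 4.38e-07 F/cm^2

4.38e-07


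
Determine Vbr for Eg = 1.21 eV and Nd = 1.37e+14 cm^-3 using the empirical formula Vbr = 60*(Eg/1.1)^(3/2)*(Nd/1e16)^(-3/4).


Step 1: Eg/1.1 = 1.21/1.1 = 1.100000
Step 2: (Eg/1.1)^1.5 = 1.100000^1.5 = 1.153690
Step 3: (Nd/1e16)^(-0.75) = (0.0137)^(-0.75) = 24.972359
Step 4: Vbr = 60 * 1.153690 * 24.972359 = 1728.6 V

1728.6


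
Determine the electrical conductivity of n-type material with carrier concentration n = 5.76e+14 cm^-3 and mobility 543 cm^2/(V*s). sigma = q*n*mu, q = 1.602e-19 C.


Step 1: sigma = q * n * mu
Step 2: sigma = 1.602e-19 * 5.76e+14 * 543
Step 3: sigma = 5.011e-02 S/cm

5.011e-02


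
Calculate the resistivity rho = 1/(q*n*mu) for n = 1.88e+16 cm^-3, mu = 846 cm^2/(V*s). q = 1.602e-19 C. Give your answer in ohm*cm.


Step 1: sigma = q * n * mu = 1.602e-19 * 1.88e+16 * 846 = 2.54795e+00 S/cm
Step 2: rho = 1 / sigma = 1 / 2.54795e+00 = 0.3925 ohm*cm

0.3925


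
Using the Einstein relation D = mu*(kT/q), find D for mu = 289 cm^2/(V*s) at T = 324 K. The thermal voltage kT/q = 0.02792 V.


Step 1: D = mu * (kT/q)
Step 2: D = 289 * 0.02792
Step 3: D = 8.07 cm^2/s

8.07


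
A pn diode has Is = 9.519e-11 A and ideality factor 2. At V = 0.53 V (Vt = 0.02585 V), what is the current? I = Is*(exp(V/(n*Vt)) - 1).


Step 1: V/(n*Vt) = 0.53/(2*0.02585) = 10.2515
Step 2: exp(10.2515) = 2.8325e+04
Step 3: I = 9.519e-11 * (2.8325e+04 - 1) = 2.70e-06 A

2.70e-06


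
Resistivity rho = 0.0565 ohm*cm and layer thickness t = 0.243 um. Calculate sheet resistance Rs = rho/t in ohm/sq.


Step 1: Convert thickness to cm: t = 0.243 um = 2.4300e-05 cm
Step 2: Rs = rho / t = 0.0565 / 2.4300e-05
Step 3: Rs = 2325.1 ohm/sq

2325.1


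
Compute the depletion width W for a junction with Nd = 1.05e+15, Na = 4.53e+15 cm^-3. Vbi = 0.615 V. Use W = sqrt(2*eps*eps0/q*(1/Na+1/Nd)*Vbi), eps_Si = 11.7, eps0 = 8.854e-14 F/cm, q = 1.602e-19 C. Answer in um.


Step 1: 1/Na + 1/Nd = 1/4.53e+15 + 1/1.05e+15 = 1.17313e-15
Step 2: 2*eps*eps0/q = 2*11.7*8.854e-14/1.602e-19 = 1.293281e+07
Step 3: W^2 = 1.293281e+07 * 1.17313e-15 * 0.615 = 9.33070e-09
Step 4: W = sqrt(9.33070e-09) = 9.660e-05 cm = 0.966 um

0.966


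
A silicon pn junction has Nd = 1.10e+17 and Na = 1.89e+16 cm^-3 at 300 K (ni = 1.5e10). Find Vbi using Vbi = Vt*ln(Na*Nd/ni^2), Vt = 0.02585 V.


Step 1: Compute Na*Nd/ni^2 = 1.89e+16 * 1.10e+17 / (1.5e10)^2 = 9.2400e+12
Step 2: ln(9.2400e+12) = 29.8546
Step 3: Vbi = 0.02585 * 29.8546 = 0.772 V

0.772


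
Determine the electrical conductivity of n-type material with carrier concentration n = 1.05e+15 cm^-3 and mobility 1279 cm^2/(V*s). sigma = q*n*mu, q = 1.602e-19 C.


Step 1: sigma = q * n * mu
Step 2: sigma = 1.602e-19 * 1.05e+15 * 1279
Step 3: sigma = 2.151e-01 S/cm

2.151e-01


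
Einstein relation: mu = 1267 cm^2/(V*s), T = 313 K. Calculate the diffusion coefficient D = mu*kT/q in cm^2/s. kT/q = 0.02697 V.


Step 1: D = mu * (kT/q)
Step 2: D = 1267 * 0.02697
Step 3: D = 34.17 cm^2/s

34.17


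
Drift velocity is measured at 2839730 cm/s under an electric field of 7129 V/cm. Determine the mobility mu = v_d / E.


Step 1: mu = v_d / E
Step 2: mu = 2839730 / 7129
Step 3: mu = 398.33 cm^2/(V*s)

398.33


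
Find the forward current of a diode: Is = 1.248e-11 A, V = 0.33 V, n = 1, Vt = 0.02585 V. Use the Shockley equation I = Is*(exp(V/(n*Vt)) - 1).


Step 1: V/(n*Vt) = 0.33/(1*0.02585) = 12.7660
Step 2: exp(12.7660) = 3.5011e+05
Step 3: I = 1.248e-11 * (3.5011e+05 - 1) = 4.37e-06 A

4.37e-06


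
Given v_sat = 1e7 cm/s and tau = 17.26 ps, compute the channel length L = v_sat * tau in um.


Step 1: tau in seconds = 17.26 ps * 1e-12 = 1.7260e-11 s
Step 2: L = v_sat * tau = 1e7 * 1.7260e-11 = 1.7260e-04 cm
Step 3: L in um = 1.7260e-04 * 1e4 = 1.726 um

1.726


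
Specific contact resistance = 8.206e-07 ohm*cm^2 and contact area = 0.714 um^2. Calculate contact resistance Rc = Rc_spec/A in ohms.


Step 1: Convert area to cm^2: 0.714 um^2 = 7.1400e-09 cm^2
Step 2: Rc = Rc_spec / A = 8.206e-07 / 7.1400e-09
Step 3: Rc = 1.15e+02 ohms

1.15e+02


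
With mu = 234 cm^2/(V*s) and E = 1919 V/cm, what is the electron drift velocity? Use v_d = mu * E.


Step 1: v_d = mu * E
Step 2: v_d = 234 * 1919 = 449046
Step 3: v_d = 4.49e+05 cm/s

4.49e+05


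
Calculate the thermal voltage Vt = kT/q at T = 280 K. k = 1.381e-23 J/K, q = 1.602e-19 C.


Step 1: kT = 1.381e-23 * 280 = 3.8668e-21 J
Step 2: Vt = kT/q = 3.8668e-21 / 1.602e-19
Step 3: Vt = 0.02414 V

0.02414


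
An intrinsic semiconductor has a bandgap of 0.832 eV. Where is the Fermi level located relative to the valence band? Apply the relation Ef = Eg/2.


Step 1: For an intrinsic semiconductor, the Fermi level sits at midgap.
Step 2: Ef = Eg / 2 = 0.832 / 2 = 0.416 eV

0.416


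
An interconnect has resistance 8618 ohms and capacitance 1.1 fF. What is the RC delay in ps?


Step 1: tau = R * C
Step 2: tau = 8618 * 1.1 fF = 8618 * 1.1e-15 F
Step 3: tau = 9.4798e-12 s = 9.4798 ps

9.4798


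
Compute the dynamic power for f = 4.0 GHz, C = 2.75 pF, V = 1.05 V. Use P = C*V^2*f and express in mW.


Step 1: V^2 = 1.05^2 = 1.1025 V^2
Step 2: P = C*V^2*f = 2.75e-12 F * 1.1025 * 4.0e9 Hz
Step 3: P = 1.21275e-02 W
Step 4: P = 12.128 mW

12.128


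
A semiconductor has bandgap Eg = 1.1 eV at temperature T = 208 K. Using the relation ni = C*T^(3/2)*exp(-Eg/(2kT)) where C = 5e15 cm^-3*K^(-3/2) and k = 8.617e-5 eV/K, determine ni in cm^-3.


Step 1: Compute kT = 8.617e-5 * 208 = 0.01792336 eV
Step 2: Exponent = -Eg/(2kT) = -1.1/(2*0.01792336) = -30.68621
Step 3: T^(3/2) = 208^1.5 = 2999.82
Step 4: ni = 5e15 * 2999.82 * exp(-30.68621) = 7.07e+05 cm^-3

7.07e+05


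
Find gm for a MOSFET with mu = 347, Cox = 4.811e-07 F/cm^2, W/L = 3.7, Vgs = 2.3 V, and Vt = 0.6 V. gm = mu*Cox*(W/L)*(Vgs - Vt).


Step 1: Vov = Vgs - Vt = 2.3 - 0.6 = 1.7 V
Step 2: gm = mu * Cox * (W/L) * Vov
Step 3: gm = 347 * 4.811e-07 * 3.7 * 1.7 = 1.05e-03 S

1.05e-03


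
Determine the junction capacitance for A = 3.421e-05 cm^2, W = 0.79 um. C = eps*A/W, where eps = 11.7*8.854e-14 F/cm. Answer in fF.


Step 1: eps_Si = 11.7 * 8.854e-14 = 1.035918e-12 F/cm
Step 2: W in cm = 0.79 * 1e-4 = 7.90e-05 cm
Step 3: C = 1.035918e-12 * 3.421e-05 / 7.90e-05 = 4.485918e-13 F
Step 4: C = 448.59 fF

448.59


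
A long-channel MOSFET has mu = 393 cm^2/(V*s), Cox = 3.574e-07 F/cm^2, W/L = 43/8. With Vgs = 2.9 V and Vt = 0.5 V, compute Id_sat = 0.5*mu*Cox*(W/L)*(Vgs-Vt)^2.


Step 1: Overdrive voltage Vov = Vgs - Vt = 2.9 - 0.5 = 2.4 V
Step 2: W/L = 43/8 = 5.375
Step 3: Id = 0.5 * 393 * 3.574e-07 * 5.375 * 2.4^2
Step 4: Id = 2.17e-03 A

2.17e-03


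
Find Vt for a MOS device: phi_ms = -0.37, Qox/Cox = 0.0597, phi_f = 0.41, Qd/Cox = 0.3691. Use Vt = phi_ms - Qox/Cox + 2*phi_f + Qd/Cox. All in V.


Step 1: Vt = phi_ms - Qox/Cox + 2*phi_f + Qd/Cox
Step 2: Vt = -0.37 - 0.0597 + 2*0.41 + 0.3691
Step 3: Vt = -0.37 - 0.0597 + 0.82 + 0.3691
Step 4: Vt = 0.7594 V

0.7594


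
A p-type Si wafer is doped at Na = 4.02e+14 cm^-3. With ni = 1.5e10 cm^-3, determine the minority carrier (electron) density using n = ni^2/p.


Step 1: Majority hole concentration p ≈ Na = 4.02e+14 cm^-3
Step 2: n = ni^2 / Na = (1.5e10)^2 / 4.02e+14
Step 3: n = 5.60e+05 cm^-3

5.60e+05


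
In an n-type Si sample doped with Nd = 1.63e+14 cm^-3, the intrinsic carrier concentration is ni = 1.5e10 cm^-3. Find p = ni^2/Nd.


Step 1: Since Nd >> ni, n ≈ Nd = 1.63e+14 cm^-3
Step 2: p = ni^2 / n = (1.5e10)^2 / 1.63e+14
Step 3: p = 2.25e20 / 1.63e+14 = 1.38e+06 cm^-3

1.38e+06


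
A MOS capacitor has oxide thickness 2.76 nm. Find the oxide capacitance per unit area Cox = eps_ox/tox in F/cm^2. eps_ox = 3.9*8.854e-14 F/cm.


Step 1: eps_ox = 3.9 * 8.854e-14 = 3.45306e-13 F/cm
Step 2: tox in cm = 2.76 nm * 1e-7 = 2.7600e-07 cm
Step 3: Cox = 3.45306e-13 / 2.7600e-07 = 1.25e-06 F/cm^2

1.25e-06


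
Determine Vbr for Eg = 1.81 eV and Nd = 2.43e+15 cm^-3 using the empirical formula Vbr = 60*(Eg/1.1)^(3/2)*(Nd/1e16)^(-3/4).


Step 1: Eg/1.1 = 1.81/1.1 = 1.645455
Step 2: (Eg/1.1)^1.5 = 1.645455^1.5 = 2.110712
Step 3: (Nd/1e16)^(-0.75) = (0.243)^(-0.75) = 2.889318
Step 4: Vbr = 60 * 2.110712 * 2.889318 = 365.9 V

365.9


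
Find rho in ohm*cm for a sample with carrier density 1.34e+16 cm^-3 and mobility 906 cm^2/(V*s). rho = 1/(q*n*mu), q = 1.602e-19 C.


Step 1: sigma = q * n * mu = 1.602e-19 * 1.34e+16 * 906 = 1.94489e+00 S/cm
Step 2: rho = 1 / sigma = 1 / 1.94489e+00 = 0.5142 ohm*cm

0.5142


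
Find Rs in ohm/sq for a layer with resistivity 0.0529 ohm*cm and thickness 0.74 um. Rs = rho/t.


Step 1: Convert thickness to cm: t = 0.74 um = 7.4000e-05 cm
Step 2: Rs = rho / t = 0.0529 / 7.4000e-05
Step 3: Rs = 714.9 ohm/sq

714.9


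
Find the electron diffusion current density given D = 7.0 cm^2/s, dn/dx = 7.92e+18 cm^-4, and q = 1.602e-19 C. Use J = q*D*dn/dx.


Step 1: J = q * D * (dn/dx)
Step 2: J = 1.602e-19 * 7.0 * 7.92e+18
Step 3: J = 8.88e+00 A/cm^2

8.88e+00


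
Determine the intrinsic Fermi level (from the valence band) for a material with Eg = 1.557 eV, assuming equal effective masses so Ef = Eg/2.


Step 1: For an intrinsic semiconductor, the Fermi level sits at midgap.
Step 2: Ef = Eg / 2 = 1.557 / 2 = 0.7785 eV

0.7785


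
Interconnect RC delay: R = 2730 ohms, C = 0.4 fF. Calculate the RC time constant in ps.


Step 1: tau = R * C
Step 2: tau = 2730 * 0.4 fF = 2730 * 4.0e-16 F
Step 3: tau = 1.092e-12 s = 1.092 ps

1.092


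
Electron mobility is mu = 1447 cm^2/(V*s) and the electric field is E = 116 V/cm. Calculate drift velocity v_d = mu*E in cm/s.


Step 1: v_d = mu * E
Step 2: v_d = 1447 * 116 = 167852
Step 3: v_d = 1.68e+05 cm/s

1.68e+05


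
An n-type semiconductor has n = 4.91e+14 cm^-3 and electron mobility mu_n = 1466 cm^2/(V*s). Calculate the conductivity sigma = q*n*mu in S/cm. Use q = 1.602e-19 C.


Step 1: sigma = q * n * mu
Step 2: sigma = 1.602e-19 * 4.91e+14 * 1466
Step 3: sigma = 1.153e-01 S/cm

1.153e-01


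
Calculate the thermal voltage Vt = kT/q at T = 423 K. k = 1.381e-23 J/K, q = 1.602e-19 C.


Step 1: kT = 1.381e-23 * 423 = 5.84163e-21 J
Step 2: Vt = kT/q = 5.84163e-21 / 1.602e-19
Step 3: Vt = 0.03646 V

0.03646
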